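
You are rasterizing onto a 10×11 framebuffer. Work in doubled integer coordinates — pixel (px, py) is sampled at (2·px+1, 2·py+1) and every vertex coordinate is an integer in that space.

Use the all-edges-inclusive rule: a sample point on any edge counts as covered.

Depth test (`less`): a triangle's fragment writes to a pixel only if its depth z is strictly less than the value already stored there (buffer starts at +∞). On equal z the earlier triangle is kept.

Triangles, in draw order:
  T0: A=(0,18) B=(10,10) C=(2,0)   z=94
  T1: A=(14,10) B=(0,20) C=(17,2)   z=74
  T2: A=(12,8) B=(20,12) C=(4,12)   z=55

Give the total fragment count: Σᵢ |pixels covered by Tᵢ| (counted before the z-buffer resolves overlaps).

T0:
  2·area = 164  (B↔C swapped to make it positive)
  edge (0, 18)→(2, 0): d=(2,-18) inclusive
  edge (2, 0)→(10, 10): d=(8,10) inclusive
  edge (10, 10)→(0, 18): d=(-10,8) inclusive
    (1,1)@(3, 3): e=[24,14,126] → █
    (2,1)@(5, 3): e=[60,-6,110] → ·
    (1,2)@(3, 5): e=[28,30,106] → █
    (2,2)@(5, 5): e=[64,10,90] → █
    (3,2)@(7, 5): e=[100,-10,74] → ·
    (1,3)@(3, 7): e=[32,46,86] → █
    (3,3)@(7, 7): e=[104,6,54] → █
    (4,3)@(9, 7): e=[140,-14,38] → ·
    (0,4)@(1, 9): e=[0,82,82] → █  [on edge]
    (4,4)@(9, 9): e=[144,2,18] → █
    (5,4)@(11, 9): e=[180,-18,2] → ·
    (0,5)@(1, 11): e=[4,98,62] → █
  covered (21 px):
    · · · · · · · · · ·
    · █ · · · · · · · ·
    · █ █ · · · · · · ·
    · █ █ █ · · · · · ·
    █ █ █ █ █ · · · · ·
    █ █ █ █ · · · · · ·
    █ █ █ · · · · · · ·
    █ █ · · · · · · · ·
    █ · · · · · · · · ·
    · · · · · · · · · ·
    · · · · · · · · · ·
T1:
  2·area = 82
  edge (14, 10)→(0, 20): d=(-14,10) inclusive
  edge (0, 20)→(17, 2): d=(17,-18) inclusive
  edge (17, 2)→(14, 10): d=(-3,8) inclusive
    (7,2)@(15, 5): e=[60,15,7] → █
    (8,2)@(17, 5): e=[40,51,-9] → ·
    (6,3)@(13, 7): e=[52,13,17] → █
    (8,3)@(17, 7): e=[12,85,-15] → ·
    (5,4)@(11, 9): e=[44,11,27] → █
    (7,4)@(15, 9): e=[4,83,-5] → ·
    (4,5)@(9, 11): e=[36,9,37] → █
    (6,5)@(13, 11): e=[-4,81,5] → ·
    (3,6)@(7, 13): e=[28,7,47] → █
    (5,6)@(11, 13): e=[-12,79,15] → ·
    (2,7)@(5, 15): e=[20,5,57] → █
    (3,7)@(7, 15): e=[0,41,41] → █  [on edge]
  covered (13 px):
    · · · · · · · · · ·
    · · · · · · · · · ·
    · · · · · · · █ · ·
    · · · · · · █ █ · ·
    · · · · · █ █ · · ·
    · · · · █ █ · · · ·
    · · · █ █ · · · · ·
    · · █ █ · · · · · ·
    · █ · · · · · · · ·
    █ · · · · · · · · ·
    · · · · · · · · · ·
T2:
  2·area = 64
  edge (12, 8)→(20, 12): d=(8,4) inclusive
  edge (20, 12)→(4, 12): d=(-16,0) inclusive
  edge (4, 12)→(12, 8): d=(8,-4) inclusive
    (5,4)@(11, 9): e=[12,48,4] → █
    (6,4)@(13, 9): e=[4,48,12] → █
    (7,4)@(15, 9): e=[-4,48,20] → ·
    (3,5)@(7, 11): e=[44,16,4] → █
    (4,5)@(9, 11): e=[36,16,12] → █
    (7,5)@(15, 11): e=[12,16,36] → █
    (8,5)@(17, 11): e=[4,16,44] → █
    (9,5)@(19, 11): e=[-4,16,52] → ·
    (3,6)@(7, 13): e=[60,-16,20] → ·
    (4,6)@(9, 13): e=[52,-16,28] → ·
    (5,6)@(11, 13): e=[44,-16,36] → ·
    (6,6)@(13, 13): e=[36,-16,44] → ·
  covered (8 px):
    · · · · · · · · · ·
    · · · · · · · · · ·
    · · · · · · · · · ·
    · · · · · · · · · ·
    · · · · · █ █ · · ·
    · · · █ █ █ █ █ █ ·
    · · · · · · · · · ·
    · · · · · · · · · ·
    · · · · · · · · · ·
    · · · · · · · · · ·
    · · · · · · · · · ·

Answer: 42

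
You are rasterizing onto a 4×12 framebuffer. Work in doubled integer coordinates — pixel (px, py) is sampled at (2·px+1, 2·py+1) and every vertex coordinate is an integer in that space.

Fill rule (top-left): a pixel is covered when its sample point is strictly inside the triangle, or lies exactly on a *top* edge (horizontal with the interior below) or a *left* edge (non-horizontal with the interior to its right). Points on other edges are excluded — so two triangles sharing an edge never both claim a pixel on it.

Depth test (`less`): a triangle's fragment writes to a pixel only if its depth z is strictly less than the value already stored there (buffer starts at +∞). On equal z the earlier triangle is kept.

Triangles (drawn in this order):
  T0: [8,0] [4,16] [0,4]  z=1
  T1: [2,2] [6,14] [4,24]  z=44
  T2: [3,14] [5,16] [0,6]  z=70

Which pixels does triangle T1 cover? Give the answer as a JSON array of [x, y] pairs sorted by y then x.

T0:
  2·area = 112
  edge (8, 0)→(4, 16): d=(-4,16) right/bottom  bias=-1
  edge (4, 16)→(0, 4): d=(-4,-12) top-left  bias=+0
  edge (0, 4)→(8, 0): d=(8,-4) top-left  bias=+0
    (3,0)@(7, 1): e=[12,96,4] → █
    (1,1)@(3, 3): e=[68,40,4] → █
    (2,1)@(5, 3): e=[36,64,12] → █
    (0,2)@(1, 5): e=[92,8,12] → █
    (3,2)@(7, 5): e=[-4,80,36] → ·
    (0,3)@(1, 7): e=[84,0,28] → █  [on edge]
    (3,3)@(7, 7): e=[-12,72,52] → ·
    (0,4)@(1, 9): e=[76,-8,44] → ·
    (1,4)@(3, 9): e=[44,16,52] → █
    (3,4)@(7, 9): e=[-20,64,68] → ·
    (1,5)@(3, 11): e=[36,8,68] → █
    (3,5)@(7, 11): e=[-28,56,84] → ·
    (1,6)@(3, 13): e=[28,0,84] → █  [on edge]
    (2,9)@(5, 19): e=[-28,0,140] → ·  [on edge]
  covered (15 px):
    · · · █
    · █ █ █
    █ █ █ ·
    █ █ █ ·
    · █ █ ·
    · █ █ ·
    · █ · ·
    · · · ·
    · · · ·
    · · · ·
    · · · ·
    · · · ·
T1:
  2·area = 64
  edge (2, 2)→(6, 14): d=(4,12) right/bottom  bias=-1
  edge (6, 14)→(4, 24): d=(-2,10) right/bottom  bias=-1
  edge (4, 24)→(2, 2): d=(-2,-22) top-left  bias=+0
    (1,2)@(3, 5): e=[0,48,16] → ·  [on edge]
    (1,3)@(3, 7): e=[8,44,12] → █
    (2,3)@(5, 7): e=[-16,24,56] → ·
    (1,4)@(3, 9): e=[16,40,8] → █
    (2,4)@(5, 9): e=[-8,20,52] → ·
    (3,4)@(7, 9): e=[-32,0,96] → ·  [on edge]
    (1,5)@(3, 11): e=[24,36,4] → █
    (2,5)@(5, 11): e=[0,16,48] → ·  [on edge]
    (1,6)@(3, 13): e=[32,32,0] → █  [on edge]
    (2,6)@(5, 13): e=[8,12,44] → █
    (3,6)@(7, 13): e=[-16,-8,88] → ·
    (1,7)@(3, 15): e=[40,28,-4] → ·
    (3,8)@(7, 17): e=[0,-16,80] → ·  [on edge]
    (2,9)@(5, 19): e=[32,0,32] → ·  [on edge]
  covered (7 px):
    · · · ·
    · · · ·
    · · · ·
    · █ · ·
    · █ · ·
    · █ · ·
    · █ █ ·
    · · █ ·
    · · █ ·
    · · · ·
    · · · ·
    · · · ·
T2:
  2·area = 10  (B↔C swapped to make it positive)
  edge (3, 14)→(0, 6): d=(-3,-8) top-left  bias=+0
  edge (0, 6)→(5, 16): d=(5,10) right/bottom  bias=-1
  edge (5, 16)→(3, 14): d=(-2,-2) top-left  bias=+0
    (1,6)@(3, 13): e=[3,5,2] → █
    (2,6)@(5, 13): e=[19,-15,6] → ·
    (1,7)@(3, 15): e=[-3,15,-2] → ·
  covered (1 px):
    · · · ·
    · · · ·
    · · · ·
    · · · ·
    · · · ·
    · · · ·
    · █ · ·
    · · · ·
    · · · ·
    · · · ·
    · · · ·
    · · · ·

Result: [[1,3],[1,4],[1,5],[1,6],[2,6],[2,7],[2,8]]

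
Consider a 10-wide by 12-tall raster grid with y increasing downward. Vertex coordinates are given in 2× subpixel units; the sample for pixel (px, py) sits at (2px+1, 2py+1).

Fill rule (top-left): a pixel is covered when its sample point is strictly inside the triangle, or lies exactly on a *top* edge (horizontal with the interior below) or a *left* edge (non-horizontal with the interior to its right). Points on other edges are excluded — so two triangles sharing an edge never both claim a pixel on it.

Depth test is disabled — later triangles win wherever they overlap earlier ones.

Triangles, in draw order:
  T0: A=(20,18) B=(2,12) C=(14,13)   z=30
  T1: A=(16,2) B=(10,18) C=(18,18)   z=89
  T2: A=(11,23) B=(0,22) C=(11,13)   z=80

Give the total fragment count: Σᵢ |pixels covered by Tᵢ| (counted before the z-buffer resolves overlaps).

T0:
  2·area = 54
  edge (20, 18)→(2, 12): d=(-18,-6) top-left  bias=+0
  edge (2, 12)→(14, 13): d=(12,1) right/bottom  bias=-1
  edge (14, 13)→(20, 18): d=(6,5) right/bottom  bias=-1
    (2,6)@(5, 13): e=[0,9,45] → #  [on edge]
    (3,6)@(7, 13): e=[12,7,35] → #
    (4,6)@(9, 13): e=[24,5,25] → #
    (5,6)@(11, 13): e=[36,3,15] → #
    (6,6)@(13, 13): e=[48,1,5] → #
    (7,6)@(15, 13): e=[60,-1,-5] → ·
    (2,7)@(5, 15): e=[-36,33,57] → ·
    (3,7)@(7, 15): e=[-24,31,47] → ·
    (4,7)@(9, 15): e=[-12,29,37] → ·
    (5,7)@(11, 15): e=[0,27,27] → #  [on edge]
    (7,7)@(15, 15): e=[24,23,7] → #
    (8,7)@(17, 15): e=[36,21,-3] → ·
    (8,8)@(17, 17): e=[0,45,9] → #  [on edge]
  covered (9 px):
    · · · · · · · · · ·
    · · · · · · · · · ·
    · · · · · · · · · ·
    · · · · · · · · · ·
    · · · · · · · · · ·
    · · · · · · · · · ·
    · · # # # # # · · ·
    · · · · · # # # · ·
    · · · · · · · · # ·
    · · · · · · · · · ·
    · · · · · · · · · ·
    · · · · · · · · · ·
T1:
  2·area = 128  (B↔C swapped to make it positive)
  edge (16, 2)→(18, 18): d=(2,16) right/bottom  bias=-1
  edge (18, 18)→(10, 18): d=(-8,0) right/bottom  bias=-1
  edge (10, 18)→(16, 2): d=(6,-16) top-left  bias=+0
    (7,2)@(15, 5): e=[22,104,2] → #
    (8,2)@(17, 5): e=[-10,104,34] → ·
    (7,3)@(15, 7): e=[26,88,14] → #
    (8,3)@(17, 7): e=[-6,88,46] → ·
    (7,4)@(15, 9): e=[30,72,26] → #
    (8,4)@(17, 9): e=[-2,72,58] → ·
    (6,5)@(13, 11): e=[66,56,6] → #
    (8,5)@(17, 11): e=[2,56,70] → #
    (9,5)@(19, 11): e=[-30,56,102] → ·
    (6,6)@(13, 13): e=[70,40,18] → #
    (9,6)@(19, 13): e=[-26,40,114] → ·
    (6,7)@(13, 15): e=[74,24,30] → #
  covered (16 px):
    · · · · · · · · · ·
    · · · · · · · · · ·
    · · · · · · · # · ·
    · · · · · · · # · ·
    · · · · · · · # · ·
    · · · · · · # # # ·
    · · · · · · # # # ·
    · · · · · · # # # ·
    · · · · · # # # # ·
    · · · · · · · · · ·
    · · · · · · · · · ·
    · · · · · · · · · ·
T2:
  2·area = 110
  edge (11, 23)→(0, 22): d=(-11,-1) top-left  bias=+0
  edge (0, 22)→(11, 13): d=(11,-9) top-left  bias=+0
  edge (11, 13)→(11, 23): d=(0,10) right/bottom  bias=-1
    (5,0)@(11, 1): e=[242,-132,0] → ·  [on edge]
    (5,1)@(11, 3): e=[220,-110,0] → ·  [on edge]
    (5,2)@(11, 5): e=[198,-88,0] → ·  [on edge]
    (5,3)@(11, 7): e=[176,-66,0] → ·  [on edge]
    (5,4)@(11, 9): e=[154,-44,0] → ·  [on edge]
    (5,5)@(11, 11): e=[132,-22,0] → ·  [on edge]
    (5,6)@(11, 13): e=[110,0,0] → ·  [on edge]
    (4,7)@(9, 15): e=[86,4,20] → #
    (5,7)@(11, 15): e=[88,22,0] → ·  [on edge]
    (3,8)@(7, 17): e=[62,8,40] → #
    (5,8)@(11, 17): e=[66,44,0] → ·  [on edge]
    (2,9)@(5, 19): e=[38,12,60] → #
    (5,9)@(11, 19): e=[44,66,0] → ·  [on edge]
    (5,10)@(11, 21): e=[22,88,0] → ·  [on edge]
    (5,11)@(11, 23): e=[0,110,0] → ·  [on edge]
  covered (10 px):
    · · · · · · · · · ·
    · · · · · · · · · ·
    · · · · · · · · · ·
    · · · · · · · · · ·
    · · · · · · · · · ·
    · · · · · · · · · ·
    · · · · · · · · · ·
    · · · · # · · · · ·
    · · · # # · · · · ·
    · · # # # · · · · ·
    · # # # # · · · · ·
    · · · · · · · · · ·

Answer: 35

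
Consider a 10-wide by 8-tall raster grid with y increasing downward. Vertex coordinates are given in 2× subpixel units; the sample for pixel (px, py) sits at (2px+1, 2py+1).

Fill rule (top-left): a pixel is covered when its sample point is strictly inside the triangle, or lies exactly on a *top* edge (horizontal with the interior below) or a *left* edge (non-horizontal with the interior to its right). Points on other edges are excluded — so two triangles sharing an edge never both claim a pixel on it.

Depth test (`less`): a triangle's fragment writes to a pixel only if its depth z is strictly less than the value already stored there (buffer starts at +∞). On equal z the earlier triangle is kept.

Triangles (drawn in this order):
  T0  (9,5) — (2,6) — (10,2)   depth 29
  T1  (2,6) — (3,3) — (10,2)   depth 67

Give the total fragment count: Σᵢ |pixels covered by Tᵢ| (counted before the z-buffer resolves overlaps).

T0:
  2·area = 20
  edge (9, 5)→(2, 6): d=(-7,1) right/bottom  bias=-1
  edge (2, 6)→(10, 2): d=(8,-4) top-left  bias=+0
  edge (10, 2)→(9, 5): d=(-1,3) right/bottom  bias=-1
    (4,1)@(9, 3): e=[14,4,2] → #
    (5,1)@(11, 3): e=[12,12,-4] → ·
    (2,2)@(5, 5): e=[4,4,12] → #
    (3,2)@(7, 5): e=[2,12,6] → #
    (4,2)@(9, 5): e=[0,20,0] → ·  [on edge]
    (2,3)@(5, 7): e=[-10,20,10] → ·
    (3,3)@(7, 7): e=[-12,28,4] → ·
    (3,5)@(7, 11): e=[-40,60,0] → ·  [on edge]
  covered (3 px):
    · · · · · · · · · ·
    · · · · # · · · · ·
    · · # # · · · · · ·
    · · · · · · · · · ·
    · · · · · · · · · ·
    · · · · · · · · · ·
    · · · · · · · · · ·
    · · · · · · · · · ·
T1:
  2·area = 20
  edge (2, 6)→(3, 3): d=(1,-3) top-left  bias=+0
  edge (3, 3)→(10, 2): d=(7,-1) top-left  bias=+0
  edge (10, 2)→(2, 6): d=(-8,4) right/bottom  bias=-1
    (8,0)@(17, 1): e=[40,0,-20] → ·  [on edge]
    (1,1)@(3, 3): e=[0,0,20] → #  [on edge]
    (2,1)@(5, 3): e=[6,2,12] → #
    (3,1)@(7, 3): e=[12,4,4] → #
    (4,1)@(9, 3): e=[18,6,-4] → ·
    (1,2)@(3, 5): e=[2,14,4] → #
    (2,2)@(5, 5): e=[8,16,-4] → ·
    (3,2)@(7, 5): e=[14,18,-12] → ·
    (1,3)@(3, 7): e=[4,28,-12] → ·
    (0,4)@(1, 9): e=[0,40,-20] → ·  [on edge]
  covered (4 px):
    · · · · · · · · · ·
    · # # # · · · · · ·
    · # · · · · · · · ·
    · · · · · · · · · ·
    · · · · · · · · · ·
    · · · · · · · · · ·
    · · · · · · · · · ·
    · · · · · · · · · ·

Result: 7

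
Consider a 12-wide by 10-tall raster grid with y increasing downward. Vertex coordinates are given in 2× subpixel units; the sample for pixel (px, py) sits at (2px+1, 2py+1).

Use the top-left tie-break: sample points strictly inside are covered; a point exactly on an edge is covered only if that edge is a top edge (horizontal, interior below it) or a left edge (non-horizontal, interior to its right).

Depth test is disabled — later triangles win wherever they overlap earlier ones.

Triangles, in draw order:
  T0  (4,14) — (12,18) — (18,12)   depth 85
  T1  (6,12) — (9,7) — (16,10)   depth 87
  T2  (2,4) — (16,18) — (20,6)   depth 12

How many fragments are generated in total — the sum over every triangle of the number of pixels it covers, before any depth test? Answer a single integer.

T0:
  2·area = 72  (B↔C swapped to make it positive)
  edge (4, 14)→(18, 12): d=(14,-2) top-left  bias=+0
  edge (18, 12)→(12, 18): d=(-6,6) right/bottom  bias=-1
  edge (12, 18)→(4, 14): d=(-8,-4) top-left  bias=+0
    (11,3)@(23, 7): e=[-60,0,132] → ·  [on edge]
    (10,4)@(21, 9): e=[-36,0,108] → ·  [on edge]
    (9,5)@(19, 11): e=[-12,0,84] → ·  [on edge]
    (5,6)@(11, 13): e=[0,36,36] → #  [on edge]
    (6,6)@(13, 13): e=[4,24,44] → #
    (7,6)@(15, 13): e=[8,12,52] → #
    (8,6)@(17, 13): e=[12,0,60] → ·  [on edge]
    (3,7)@(7, 15): e=[20,48,4] → #
    (4,7)@(9, 15): e=[24,36,12] → #
    (7,7)@(15, 15): e=[36,0,36] → ·  [on edge]
    (3,8)@(7, 17): e=[48,36,-12] → ·
    (4,8)@(9, 17): e=[52,24,-4] → ·
    (6,8)@(13, 17): e=[60,0,12] → ·  [on edge]
    (5,9)@(11, 19): e=[84,0,-12] → ·  [on edge]
  covered (8 px):
    · · · · · · · · · · · ·
    · · · · · · · · · · · ·
    · · · · · · · · · · · ·
    · · · · · · · · · · · ·
    · · · · · · · · · · · ·
    · · · · · · · · · · · ·
    · · · · · # # # · · · ·
    · · · # # # # · · · · ·
    · · · · · # · · · · · ·
    · · · · · · · · · · · ·
T1:
  2·area = 44
  edge (6, 12)→(9, 7): d=(3,-5) top-left  bias=+0
  edge (9, 7)→(16, 10): d=(7,3) right/bottom  bias=-1
  edge (16, 10)→(6, 12): d=(-10,2) right/bottom  bias=-1
    (4,3)@(9, 7): e=[0,0,44] → ·  [on edge]
    (4,4)@(9, 9): e=[6,14,24] → #
    (5,4)@(11, 9): e=[16,8,20] → #
    (6,4)@(13, 9): e=[26,2,16] → #
    (7,4)@(15, 9): e=[36,-4,12] → ·
    (10,4)@(21, 9): e=[66,-22,0] → ·  [on edge]
    (3,5)@(7, 11): e=[2,34,8] → #
    (5,5)@(11, 11): e=[22,22,0] → ·  [on edge]
    (6,5)@(13, 11): e=[32,16,-4] → ·
    (0,6)@(1, 13): e=[-22,66,0] → ·  [on edge]
    (3,6)@(7, 13): e=[8,48,-12] → ·
    (4,6)@(9, 13): e=[18,42,-16] → ·
    (11,6)@(23, 13): e=[88,0,-44] → ·  [on edge]
    (1,8)@(3, 17): e=[0,88,-44] → ·  [on edge]
  covered (5 px):
    · · · · · · · · · · · ·
    · · · · · · · · · · · ·
    · · · · · · · · · · · ·
    · · · · · · · · · · · ·
    · · · · # # # · · · · ·
    · · · # # · · · · · · ·
    · · · · · · · · · · · ·
    · · · · · · · · · · · ·
    · · · · · · · · · · · ·
    · · · · · · · · · · · ·
T2:
  2·area = 224  (B↔C swapped to make it positive)
  edge (2, 4)→(20, 6): d=(18,2) right/bottom  bias=-1
  edge (20, 6)→(16, 18): d=(-4,12) right/bottom  bias=-1
  edge (16, 18)→(2, 4): d=(-14,-14) top-left  bias=+0
    (0,1)@(1, 3): e=[-16,240,0] → ·  [on edge]
    (10,1)@(21, 3): e=[-56,0,280] → ·  [on edge]
    (1,2)@(3, 5): e=[16,208,0] → #  [on edge]
    (2,2)@(5, 5): e=[12,184,28] → #
    (3,2)@(7, 5): e=[8,160,56] → #
    (4,2)@(9, 5): e=[4,136,84] → #
    (5,2)@(11, 5): e=[0,112,112] → ·  [on edge]
    (1,3)@(3, 7): e=[52,200,-28] → ·
    (2,3)@(5, 7): e=[48,176,0] → #  [on edge]
    (5,3)@(11, 7): e=[36,104,84] → #
    (6,3)@(13, 7): e=[32,80,112] → #
    (7,3)@(15, 7): e=[28,56,140] → #
    (3,4)@(7, 9): e=[80,144,0] → #  [on edge]
    (9,4)@(19, 9): e=[56,0,168] → ·  [on edge]
    (4,5)@(9, 11): e=[112,112,0] → #  [on edge]
    (5,6)@(11, 13): e=[144,80,0] → #  [on edge]
    (6,7)@(13, 15): e=[176,48,0] → #  [on edge]
    (8,7)@(17, 15): e=[168,0,56] → ·  [on edge]
    (7,8)@(15, 17): e=[208,16,0] → #  [on edge]
    (8,9)@(17, 19): e=[240,-16,0] → ·  [on edge]
  covered (30 px):
    · · · · · · · · · · · ·
    · · · · · · · · · · · ·
    · # # # # · · · · · · ·
    · · # # # # # # # # · ·
    · · · # # # # # # · · ·
    · · · · # # # # # · · ·
    · · · · · # # # # · · ·
    · · · · · · # # · · · ·
    · · · · · · · # · · · ·
    · · · · · · · · · · · ·

Final: 43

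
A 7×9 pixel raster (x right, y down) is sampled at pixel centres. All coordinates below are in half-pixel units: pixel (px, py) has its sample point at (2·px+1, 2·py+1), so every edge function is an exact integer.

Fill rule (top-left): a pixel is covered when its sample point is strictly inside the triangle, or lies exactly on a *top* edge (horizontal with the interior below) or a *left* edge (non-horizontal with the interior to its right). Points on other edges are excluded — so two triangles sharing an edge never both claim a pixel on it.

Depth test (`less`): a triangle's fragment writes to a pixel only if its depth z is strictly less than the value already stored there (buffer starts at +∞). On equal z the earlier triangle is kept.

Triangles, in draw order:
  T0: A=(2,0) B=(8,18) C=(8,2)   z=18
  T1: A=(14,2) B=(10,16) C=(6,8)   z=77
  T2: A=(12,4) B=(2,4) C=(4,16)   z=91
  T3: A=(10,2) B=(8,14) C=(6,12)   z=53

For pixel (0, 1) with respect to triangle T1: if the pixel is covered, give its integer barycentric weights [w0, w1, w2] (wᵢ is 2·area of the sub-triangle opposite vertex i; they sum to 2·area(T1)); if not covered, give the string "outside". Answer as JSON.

T0:
  2·area = 96  (B↔C swapped to make it positive)
  edge (2, 0)→(8, 2): d=(6,2) right/bottom  bias=-1
  edge (8, 2)→(8, 18): d=(0,16) right/bottom  bias=-1
  edge (8, 18)→(2, 0): d=(-6,-18) top-left  bias=+0
    (1,0)@(3, 1): e=[4,80,12] → #
    (2,0)@(5, 1): e=[0,48,48] → ·  [on edge]
    (1,1)@(3, 3): e=[16,80,0] → #  [on edge]
    (2,1)@(5, 3): e=[12,48,36] → #
    (3,1)@(7, 3): e=[8,16,72] → #
    (4,1)@(9, 3): e=[4,-16,108] → ·
    (5,1)@(11, 3): e=[0,-48,144] → ·  [on edge]
    (1,2)@(3, 5): e=[28,80,-12] → ·
    (2,2)@(5, 5): e=[24,48,24] → #
    (4,2)@(9, 5): e=[16,-16,96] → ·
    (2,3)@(5, 7): e=[36,48,12] → #
    (4,3)@(9, 7): e=[28,-16,84] → ·
    (2,4)@(5, 9): e=[48,48,0] → #  [on edge]
    (3,7)@(7, 15): e=[80,16,0] → #  [on edge]
  covered (13 px):
    · # · · · · ·
    · # # # · · ·
    · · # # · · ·
    · · # # · · ·
    · · # # · · ·
    · · · # · · ·
    · · · # · · ·
    · · · # · · ·
    · · · · · · ·
T1:
  2·area = 88
  edge (14, 2)→(10, 16): d=(-4,14) right/bottom  bias=-1
  edge (10, 16)→(6, 8): d=(-4,-8) top-left  bias=+0
  edge (6, 8)→(14, 2): d=(8,-6) top-left  bias=+0
    (6,1)@(13, 3): e=[10,76,2] → #
    (5,2)@(11, 5): e=[30,52,6] → #
    (4,3)@(9, 7): e=[50,28,10] → #
    (6,3)@(13, 7): e=[-6,60,34] → ·
    (3,4)@(7, 9): e=[70,4,14] → #
    (6,4)@(13, 9): e=[-14,52,50] → ·
    (3,5)@(7, 11): e=[62,-4,30] → ·
    (4,5)@(9, 11): e=[34,12,42] → #
    (6,5)@(13, 11): e=[-22,44,66] → ·
    (4,6)@(9, 13): e=[26,4,58] → #
    (5,6)@(11, 13): e=[-2,20,70] → ·
    (4,7)@(9, 15): e=[18,-4,74] → ·
  covered (11 px):
    · · · · · · ·
    · · · · · · #
    · · · · · # #
    · · · · # # ·
    · · · # # # ·
    · · · · # # ·
    · · · · # · ·
    · · · · · · ·
    · · · · · · ·
T2:
  2·area = 120  (B↔C swapped to make it positive)
  edge (12, 4)→(4, 16): d=(-8,12) right/bottom  bias=-1
  edge (4, 16)→(2, 4): d=(-2,-12) top-left  bias=+0
  edge (2, 4)→(12, 4): d=(10,0) top-left  bias=+0
    (1,2)@(3, 5): e=[100,10,10] → #
    (2,2)@(5, 5): e=[76,34,10] → #
    (3,2)@(7, 5): e=[52,58,10] → #
    (4,2)@(9, 5): e=[28,82,10] → #
    (5,2)@(11, 5): e=[4,106,10] → #
    (6,2)@(13, 5): e=[-20,130,10] → ·
    (1,3)@(3, 7): e=[84,6,30] → #
    (5,3)@(11, 7): e=[-12,102,30] → ·
    (1,4)@(3, 9): e=[68,2,50] → #
    (4,4)@(9, 9): e=[-4,74,50] → ·
    (1,5)@(3, 11): e=[52,-2,70] → ·
    (2,5)@(5, 11): e=[28,22,70] → #
  covered (15 px):
    · · · · · · ·
    · · · · · · ·
    · # # # # # ·
    · # # # # · ·
    · # # # · · ·
    · · # # · · ·
    · · # · · · ·
    · · · · · · ·
    · · · · · · ·
T3:
  2·area = 28
  edge (10, 2)→(8, 14): d=(-2,12) right/bottom  bias=-1
  edge (8, 14)→(6, 12): d=(-2,-2) top-left  bias=+0
  edge (6, 12)→(10, 2): d=(4,-10) top-left  bias=+0
    (4,2)@(9, 5): e=[6,20,2] → #
    (5,2)@(11, 5): e=[-18,24,22] → ·
    (0,3)@(1, 7): e=[98,0,-70] → ·  [on edge]
    (4,3)@(9, 7): e=[2,16,10] → #
    (5,3)@(11, 7): e=[-22,20,30] → ·
    (1,4)@(3, 9): e=[70,0,-42] → ·  [on edge]
    (4,4)@(9, 9): e=[-2,12,18] → ·
    (2,5)@(5, 11): e=[42,0,-14] → ·  [on edge]
    (3,5)@(7, 11): e=[18,4,6] → #
    (4,5)@(9, 11): e=[-6,8,26] → ·
    (3,6)@(7, 13): e=[14,0,14] → #  [on edge]
    (4,6)@(9, 13): e=[-10,4,34] → ·
    (4,7)@(9, 15): e=[-14,0,42] → ·  [on edge]
    (5,8)@(11, 17): e=[-42,0,70] → ·  [on edge]
  covered (4 px):
    · · · · · · ·
    · · · · · · ·
    · · · · # · ·
    · · · · # · ·
    · · · · · · ·
    · · · # · · ·
    · · · # · · ·
    · · · · · · ·
    · · · · · · ·

Final: "outside"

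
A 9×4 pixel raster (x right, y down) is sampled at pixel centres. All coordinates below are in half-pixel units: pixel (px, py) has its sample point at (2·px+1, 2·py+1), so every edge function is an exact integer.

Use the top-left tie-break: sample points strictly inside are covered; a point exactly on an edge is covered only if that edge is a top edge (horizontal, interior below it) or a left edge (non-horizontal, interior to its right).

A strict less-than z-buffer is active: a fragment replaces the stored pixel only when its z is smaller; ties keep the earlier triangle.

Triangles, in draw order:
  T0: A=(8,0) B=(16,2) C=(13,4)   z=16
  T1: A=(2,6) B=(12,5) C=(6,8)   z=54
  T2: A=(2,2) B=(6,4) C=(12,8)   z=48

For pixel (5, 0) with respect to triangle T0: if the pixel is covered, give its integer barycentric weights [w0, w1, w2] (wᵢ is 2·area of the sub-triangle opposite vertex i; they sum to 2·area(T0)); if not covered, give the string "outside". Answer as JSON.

T0:
  2·area = 22
  edge (8, 0)→(16, 2): d=(8,2) right/bottom  bias=-1
  edge (16, 2)→(13, 4): d=(-3,2) right/bottom  bias=-1
  edge (13, 4)→(8, 0): d=(-5,-4) top-left  bias=+0
    (5,0)@(11, 1): e=[2,13,7] → █
    (6,0)@(13, 1): e=[-2,9,15] → ·
    (5,1)@(11, 3): e=[18,7,-3] → ·
    (6,1)@(13, 3): e=[14,3,5] → █
    (7,1)@(15, 3): e=[10,-1,13] → ·
    (6,2)@(13, 5): e=[30,-3,-5] → ·
  covered (2 px):
    · · · · · █ · · ·
    · · · · · · █ · ·
    · · · · · · · · ·
    · · · · · · · · ·
T1:
  2·area = 24
  edge (2, 6)→(12, 5): d=(10,-1) top-left  bias=+0
  edge (12, 5)→(6, 8): d=(-6,3) right/bottom  bias=-1
  edge (6, 8)→(2, 6): d=(-4,-2) top-left  bias=+0
    (2,3)@(5, 7): e=[13,9,2] → █
    (3,3)@(7, 7): e=[15,3,6] → █
    (4,3)@(9, 7): e=[17,-3,10] → ·
  covered (2 px):
    · · · · · · · · ·
    · · · · · · · · ·
    · · · · · · · · ·
    · · █ █ · · · · ·
T2:
  2·area = 4
  edge (2, 2)→(6, 4): d=(4,2) right/bottom  bias=-1
  edge (6, 4)→(12, 8): d=(6,4) right/bottom  bias=-1
  edge (12, 8)→(2, 2): d=(-10,-6) top-left  bias=+0
    (3,2)@(7, 5): e=[2,2,0] → █  [on edge]
    (4,2)@(9, 5): e=[-2,-6,12] → ·
    (3,3)@(7, 7): e=[10,14,-20] → ·
  covered (1 px):
    · · · · · · · · ·
    · · · · · · · · ·
    · · · █ · · · · ·
    · · · · · · · · ·

Answer: [13,7,2]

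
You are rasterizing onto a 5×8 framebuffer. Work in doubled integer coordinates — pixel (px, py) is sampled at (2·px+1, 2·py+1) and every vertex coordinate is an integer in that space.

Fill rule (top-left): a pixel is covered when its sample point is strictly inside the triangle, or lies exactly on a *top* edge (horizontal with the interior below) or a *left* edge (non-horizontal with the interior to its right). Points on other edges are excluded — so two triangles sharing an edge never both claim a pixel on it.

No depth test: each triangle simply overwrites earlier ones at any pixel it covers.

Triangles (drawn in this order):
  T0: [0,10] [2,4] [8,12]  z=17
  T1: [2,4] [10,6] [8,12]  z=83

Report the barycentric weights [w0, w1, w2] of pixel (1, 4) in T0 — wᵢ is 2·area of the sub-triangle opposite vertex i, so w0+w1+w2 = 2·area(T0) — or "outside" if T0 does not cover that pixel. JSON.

T0:
  2·area = 52
  edge (0, 10)→(2, 4): d=(2,-6) top-left  bias=+0
  edge (2, 4)→(8, 12): d=(6,8) right/bottom  bias=-1
  edge (8, 12)→(0, 10): d=(-8,-2) top-left  bias=+0
    (1,0)@(3, 1): e=[0,-26,78] → ·  [on edge]
    (0,3)@(1, 7): e=[0,26,26] → #  [on edge]
    (1,3)@(3, 7): e=[12,10,30] → #
    (2,3)@(5, 7): e=[24,-6,34] → ·
    (0,4)@(1, 9): e=[4,38,10] → #
    (2,4)@(5, 9): e=[28,6,18] → #
    (3,4)@(7, 9): e=[40,-10,22] → ·
    (0,5)@(1, 11): e=[8,50,-6] → ·
    (1,5)@(3, 11): e=[20,34,-2] → ·
    (2,5)@(5, 11): e=[32,18,2] → #
    (3,5)@(7, 11): e=[44,2,6] → #
    (4,5)@(9, 11): e=[56,-14,10] → ·
  covered (7 px):
    · · · · ·
    · · · · ·
    · · · · ·
    # # · · ·
    # # # · ·
    · · # # ·
    · · · · ·
    · · · · ·
T1:
  2·area = 52
  edge (2, 4)→(10, 6): d=(8,2) right/bottom  bias=-1
  edge (10, 6)→(8, 12): d=(-2,6) right/bottom  bias=-1
  edge (8, 12)→(2, 4): d=(-6,-8) top-left  bias=+0
    (1,2)@(3, 5): e=[6,44,2] → #
    (2,2)@(5, 5): e=[2,32,18] → #
    (3,2)@(7, 5): e=[-2,20,34] → ·
    (1,3)@(3, 7): e=[22,40,-10] → ·
    (2,3)@(5, 7): e=[18,28,6] → #
    (3,3)@(7, 7): e=[14,16,22] → #
    (4,3)@(9, 7): e=[10,4,38] → #
    (2,4)@(5, 9): e=[34,24,-6] → ·
    (3,4)@(7, 9): e=[30,12,10] → #
    (4,4)@(9, 9): e=[26,0,26] → ·  [on edge]
    (3,5)@(7, 11): e=[46,8,-2] → ·
    (3,7)@(7, 15): e=[78,0,-26] → ·  [on edge]
  covered (6 px):
    · · · · ·
    · · · · ·
    · # # · ·
    · · # # #
    · · · # ·
    · · · · ·
    · · · · ·
    · · · · ·

Result: [22,14,16]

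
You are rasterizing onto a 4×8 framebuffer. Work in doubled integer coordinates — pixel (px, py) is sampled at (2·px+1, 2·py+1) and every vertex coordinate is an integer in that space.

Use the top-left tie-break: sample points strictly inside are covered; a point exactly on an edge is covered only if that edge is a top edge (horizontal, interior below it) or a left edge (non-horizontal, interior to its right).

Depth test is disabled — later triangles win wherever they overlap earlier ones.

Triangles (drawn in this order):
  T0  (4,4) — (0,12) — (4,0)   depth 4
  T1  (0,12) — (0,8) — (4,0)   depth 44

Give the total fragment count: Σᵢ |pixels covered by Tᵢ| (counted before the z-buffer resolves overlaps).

T0:
  2·area = 16
  edge (4, 4)→(0, 12): d=(-4,8) right/bottom  bias=-1
  edge (0, 12)→(4, 0): d=(4,-12) top-left  bias=+0
  edge (4, 0)→(4, 4): d=(0,4) right/bottom  bias=-1
    (1,1)@(3, 3): e=[12,0,4] → X  [on edge]
    (2,1)@(5, 3): e=[-4,24,-4] → .
    (1,2)@(3, 5): e=[4,8,4] → X
    (2,2)@(5, 5): e=[-12,32,-4] → .
    (1,3)@(3, 7): e=[-4,16,4] → .
    (0,4)@(1, 9): e=[4,0,12] → X  [on edge]
    (1,4)@(3, 9): e=[-12,24,4] → .
    (0,5)@(1, 11): e=[-4,8,12] → .
  covered (3 px):
    . . . .
    . X . .
    . X . .
    . . . .
    X . . .
    . . . .
    . . . .
    . . . .
T1:
  2·area = 16
  edge (0, 12)→(0, 8): d=(0,-4) top-left  bias=+0
  edge (0, 8)→(4, 0): d=(4,-8) top-left  bias=+0
  edge (4, 0)→(0, 12): d=(-4,12) right/bottom  bias=-1
    (1,1)@(3, 3): e=[12,4,0] → .  [on edge]
    (0,3)@(1, 7): e=[4,4,8] → X
    (1,3)@(3, 7): e=[12,20,-16] → .
    (0,4)@(1, 9): e=[4,12,0] → .  [on edge]
  covered (1 px):
    . . . .
    . . . .
    . . . .
    X . . .
    . . . .
    . . . .
    . . . .
    . . . .

Final: 4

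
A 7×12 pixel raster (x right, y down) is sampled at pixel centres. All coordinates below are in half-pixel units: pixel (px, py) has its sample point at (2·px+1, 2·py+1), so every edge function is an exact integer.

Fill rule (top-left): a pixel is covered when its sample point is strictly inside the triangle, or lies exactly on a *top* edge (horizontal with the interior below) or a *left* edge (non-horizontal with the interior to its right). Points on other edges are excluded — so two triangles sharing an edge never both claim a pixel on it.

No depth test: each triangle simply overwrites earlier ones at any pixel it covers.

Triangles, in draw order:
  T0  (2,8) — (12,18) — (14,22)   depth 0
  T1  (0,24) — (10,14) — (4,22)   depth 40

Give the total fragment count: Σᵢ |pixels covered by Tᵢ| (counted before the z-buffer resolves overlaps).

T0:
  2·area = 20
  edge (2, 8)→(12, 18): d=(10,10) right/bottom  bias=-1
  edge (12, 18)→(14, 22): d=(2,4) right/bottom  bias=-1
  edge (14, 22)→(2, 8): d=(-12,-14) top-left  bias=+0
    (0,3)@(1, 7): e=[0,22,-2] → ·  [on edge]
    (1,4)@(3, 9): e=[0,18,2] → ·  [on edge]
    (2,5)@(5, 11): e=[0,14,6] → ·  [on edge]
    (3,6)@(7, 13): e=[0,10,10] → ·  [on edge]
    (4,7)@(9, 15): e=[0,6,14] → ·  [on edge]
    (5,8)@(11, 17): e=[0,2,18] → ·  [on edge]
    (6,9)@(13, 19): e=[0,-2,22] → ·  [on edge]
  covered (0 px):
    · · · · · · ·
    · · · · · · ·
    · · · · · · ·
    · · · · · · ·
    · · · · · · ·
    · · · · · · ·
    · · · · · · ·
    · · · · · · ·
    · · · · · · ·
    · · · · · · ·
    · · · · · · ·
    · · · · · · ·
T1:
  2·area = 20
  edge (0, 24)→(10, 14): d=(10,-10) top-left  bias=+0
  edge (10, 14)→(4, 22): d=(-6,8) right/bottom  bias=-1
  edge (4, 22)→(0, 24): d=(-4,2) right/bottom  bias=-1
    (6,5)@(13, 11): e=[0,-6,26] → ·  [on edge]
    (5,6)@(11, 13): e=[0,-2,22] → ·  [on edge]
    (4,7)@(9, 15): e=[0,2,18] → █  [on edge]
    (5,7)@(11, 15): e=[20,-14,14] → ·
    (3,8)@(7, 17): e=[0,6,14] → █  [on edge]
    (4,8)@(9, 17): e=[20,-10,10] → ·
    (2,9)@(5, 19): e=[0,10,10] → █  [on edge]
    (3,9)@(7, 19): e=[20,-6,6] → ·
    (1,10)@(3, 21): e=[0,14,6] → █  [on edge]
    (2,10)@(5, 21): e=[20,-2,2] → ·
    (0,11)@(1, 23): e=[0,18,2] → █  [on edge]
    (1,11)@(3, 23): e=[20,2,-2] → ·
  covered (5 px):
    · · · · · · ·
    · · · · · · ·
    · · · · · · ·
    · · · · · · ·
    · · · · · · ·
    · · · · · · ·
    · · · · · · ·
    · · · · █ · ·
    · · · █ · · ·
    · · █ · · · ·
    · █ · · · · ·
    █ · · · · · ·

Answer: 5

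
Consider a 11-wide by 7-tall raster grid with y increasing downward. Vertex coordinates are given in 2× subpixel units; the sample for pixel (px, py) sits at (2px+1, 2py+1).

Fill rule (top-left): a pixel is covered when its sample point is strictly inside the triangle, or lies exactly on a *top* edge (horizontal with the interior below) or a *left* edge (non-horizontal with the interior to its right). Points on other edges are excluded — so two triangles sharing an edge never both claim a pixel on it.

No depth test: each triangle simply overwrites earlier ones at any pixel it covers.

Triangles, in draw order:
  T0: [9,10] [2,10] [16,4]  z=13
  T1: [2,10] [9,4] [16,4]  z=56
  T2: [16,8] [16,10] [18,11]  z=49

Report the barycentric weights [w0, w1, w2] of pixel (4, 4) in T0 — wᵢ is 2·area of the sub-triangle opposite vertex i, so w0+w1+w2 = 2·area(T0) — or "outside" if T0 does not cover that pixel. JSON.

T0:
  2·area = 42
  edge (9, 10)→(2, 10): d=(-7,0) right/bottom  bias=-1
  edge (2, 10)→(16, 4): d=(14,-6) top-left  bias=+0
  edge (16, 4)→(9, 10): d=(-7,6) right/bottom  bias=-1
    (4,3)@(9, 7): e=[21,0,21] → X  [on edge]
    (5,3)@(11, 7): e=[21,12,9] → X
    (6,3)@(13, 7): e=[21,24,-3] → .
    (2,4)@(5, 9): e=[7,4,31] → X
    (3,4)@(7, 9): e=[7,16,19] → X
    (5,4)@(11, 9): e=[7,40,-5] → .
    (2,5)@(5, 11): e=[-7,32,17] → .
    (3,5)@(7, 11): e=[-7,44,5] → .
    (4,5)@(9, 11): e=[-7,56,-7] → .
  covered (5 px):
    . . . . . . . . . . .
    . . . . . . . . . . .
    . . . . . . . . . . .
    . . . . X X . . . . .
    . . X X X . . . . . .
    . . . . . . . . . . .
    . . . . . . . . . . .
T1:
  2·area = 42
  edge (2, 10)→(9, 4): d=(7,-6) top-left  bias=+0
  edge (9, 4)→(16, 4): d=(7,0) top-left  bias=+0
  edge (16, 4)→(2, 10): d=(-14,6) right/bottom  bias=-1
    (4,2)@(9, 5): e=[7,7,28] → X
    (5,2)@(11, 5): e=[19,7,16] → X
    (6,2)@(13, 5): e=[31,7,4] → X
    (7,2)@(15, 5): e=[43,7,-8] → .
    (3,3)@(7, 7): e=[9,21,12] → X
    (4,3)@(9, 7): e=[21,21,0] → .  [on edge]
    (5,3)@(11, 7): e=[33,21,-12] → .
    (6,3)@(13, 7): e=[45,21,-24] → .
    (3,4)@(7, 9): e=[23,35,-16] → .
  covered (4 px):
    . . . . . . . . . . .
    . . . . . . . . . . .
    . . . . X X X . . . .
    . . . X . . . . . . .
    . . . . . . . . . . .
    . . . . . . . . . . .
    . . . . . . . . . . .
T2:
  2·area = 4  (B↔C swapped to make it positive)
  edge (16, 8)→(18, 11): d=(2,3) right/bottom  bias=-1
  edge (18, 11)→(16, 10): d=(-2,-1) top-left  bias=+0
  edge (16, 10)→(16, 8): d=(0,-2) top-left  bias=+0
  covered (0 px):
    . . . . . . . . . . .
    . . . . . . . . . . .
    . . . . . . . . . . .
    . . . . . . . . . . .
    . . . . . . . . . . .
    . . . . . . . . . . .
    . . . . . . . . . . .

Final: [28,7,7]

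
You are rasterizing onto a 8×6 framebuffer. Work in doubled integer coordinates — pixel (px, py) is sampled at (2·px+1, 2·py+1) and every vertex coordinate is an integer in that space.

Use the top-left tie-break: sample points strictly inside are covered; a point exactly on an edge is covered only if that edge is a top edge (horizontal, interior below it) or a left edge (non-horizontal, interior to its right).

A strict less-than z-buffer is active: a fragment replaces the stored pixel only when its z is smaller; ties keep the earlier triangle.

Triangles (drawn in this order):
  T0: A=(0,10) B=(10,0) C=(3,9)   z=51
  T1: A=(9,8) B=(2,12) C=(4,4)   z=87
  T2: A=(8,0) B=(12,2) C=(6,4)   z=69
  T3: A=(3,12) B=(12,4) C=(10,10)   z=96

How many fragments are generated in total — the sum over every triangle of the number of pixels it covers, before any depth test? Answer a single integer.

T0:
  2·area = 20
  edge (0, 10)→(10, 0): d=(10,-10) top-left  bias=+0
  edge (10, 0)→(3, 9): d=(-7,9) right/bottom  bias=-1
  edge (3, 9)→(0, 10): d=(-3,1) right/bottom  bias=-1
    (4,0)@(9, 1): e=[0,2,18] → █  [on edge]
    (5,0)@(11, 1): e=[20,-16,16] → ·
    (3,1)@(7, 3): e=[0,6,14] → █  [on edge]
    (4,1)@(9, 3): e=[20,-12,12] → ·
    (2,2)@(5, 5): e=[0,10,10] → █  [on edge]
    (3,2)@(7, 5): e=[20,-8,8] → ·
    (7,2)@(15, 5): e=[100,-80,0] → ·  [on edge]
    (1,3)@(3, 7): e=[0,14,6] → █  [on edge]
    (2,3)@(5, 7): e=[20,-4,4] → ·
    (4,3)@(9, 7): e=[60,-40,0] → ·  [on edge]
    (0,4)@(1, 9): e=[0,18,2] → █  [on edge]
    (1,4)@(3, 9): e=[20,0,0] → ·  [on edge]
  covered (5 px):
    · · · · █ · · ·
    · · · █ · · · ·
    · · █ · · · · ·
    · █ · · · · · ·
    █ · · · · · · ·
    · · · · · · · ·
T1:
  2·area = 48
  edge (9, 8)→(2, 12): d=(-7,4) right/bottom  bias=-1
  edge (2, 12)→(4, 4): d=(2,-8) top-left  bias=+0
  edge (4, 4)→(9, 8): d=(5,4) right/bottom  bias=-1
    (2,2)@(5, 5): e=[37,10,1] → █
    (3,2)@(7, 5): e=[29,26,-7] → ·
    (2,3)@(5, 7): e=[23,14,11] → █
    (3,3)@(7, 7): e=[15,30,3] → █
    (4,3)@(9, 7): e=[7,46,-5] → ·
    (1,4)@(3, 9): e=[17,2,29] → █
    (4,4)@(9, 9): e=[-7,50,5] → ·
    (1,5)@(3, 11): e=[3,6,39] → █
    (2,5)@(5, 11): e=[-5,22,31] → ·
    (3,5)@(7, 11): e=[-13,38,23] → ·
  covered (7 px):
    · · · · · · · ·
    · · · · · · · ·
    · · █ · · · · ·
    · · █ █ · · · ·
    · █ █ █ · · · ·
    · █ · · · · · ·
T2:
  2·area = 20
  edge (8, 0)→(12, 2): d=(4,2) right/bottom  bias=-1
  edge (12, 2)→(6, 4): d=(-6,2) right/bottom  bias=-1
  edge (6, 4)→(8, 0): d=(2,-4) top-left  bias=+0
    (4,0)@(9, 1): e=[2,12,6] → █
    (5,0)@(11, 1): e=[-2,8,14] → ·
    (7,0)@(15, 1): e=[-10,0,30] → ·  [on edge]
    (3,1)@(7, 3): e=[14,4,2] → █
    (4,1)@(9, 3): e=[10,0,10] → ·  [on edge]
    (1,2)@(3, 5): e=[30,0,-10] → ·  [on edge]
    (3,2)@(7, 5): e=[22,-8,6] → ·
  covered (2 px):
    · · · · █ · · ·
    · · · █ · · · ·
    · · · · · · · ·
    · · · · · · · ·
    · · · · · · · ·
    · · · · · · · ·
T3:
  2·area = 38
  edge (3, 12)→(12, 4): d=(9,-8) top-left  bias=+0
  edge (12, 4)→(10, 10): d=(-2,6) right/bottom  bias=-1
  edge (10, 10)→(3, 12): d=(-7,2) right/bottom  bias=-1
    (6,0)@(13, 1): e=[-19,0,57] → ·  [on edge]
    (5,2)@(11, 5): e=[1,4,33] → █
    (6,2)@(13, 5): e=[17,-8,29] → ·
    (4,3)@(9, 7): e=[3,12,23] → █
    (5,3)@(11, 7): e=[19,0,19] → ·  [on edge]
    (3,4)@(7, 9): e=[5,20,13] → █
    (5,4)@(11, 9): e=[37,-4,5] → ·
    (2,5)@(5, 11): e=[7,28,3] → █
    (3,5)@(7, 11): e=[23,16,-1] → ·
    (4,5)@(9, 11): e=[39,4,-5] → ·
  covered (5 px):
    · · · · · · · ·
    · · · · · · · ·
    · · · · · █ · ·
    · · · · █ · · ·
    · · · █ █ · · ·
    · · █ · · · · ·

Final: 19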